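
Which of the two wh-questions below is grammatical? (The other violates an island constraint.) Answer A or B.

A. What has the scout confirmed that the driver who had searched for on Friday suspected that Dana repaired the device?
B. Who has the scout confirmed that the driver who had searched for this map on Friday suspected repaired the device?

In A, the wh-phrase is extracted from inside a complex-NP island (relative clause) (introduced by "who"), which blocks movement.
In B, the extraction path crosses only that-complement boundaries, which are transparent.
So B is grammatical.

B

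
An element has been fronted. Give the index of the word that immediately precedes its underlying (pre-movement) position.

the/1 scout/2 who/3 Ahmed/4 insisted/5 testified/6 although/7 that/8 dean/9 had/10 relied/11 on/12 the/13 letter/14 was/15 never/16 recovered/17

5

The displaced element is "the scout" (word 2).
It is linked across 1 clause boundary (Ø).
It functions as the subject of "testified", so the gap sits immediately after word 5 ("insisted").
Base order: Ahmed insisted that the scout testified although that dean had relied on the letter.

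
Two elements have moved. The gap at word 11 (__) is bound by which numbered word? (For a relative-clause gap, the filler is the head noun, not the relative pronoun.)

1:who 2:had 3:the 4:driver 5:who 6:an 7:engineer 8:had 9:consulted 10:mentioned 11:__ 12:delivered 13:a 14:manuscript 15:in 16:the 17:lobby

1

The marked gap is the subject of "delivered".
Its filler is the fronted wh-phrase "who", at word 1.
(The other dependency links word 4 to a gap after word 9.)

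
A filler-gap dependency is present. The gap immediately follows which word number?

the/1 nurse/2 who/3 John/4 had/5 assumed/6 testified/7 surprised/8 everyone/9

The displaced element is "the nurse" (word 2).
It is linked across 1 clause boundary (Ø).
It functions as the subject of "testified", so the gap sits immediately after word 6 ("assumed").
Base order: John had assumed that the nurse testified.

6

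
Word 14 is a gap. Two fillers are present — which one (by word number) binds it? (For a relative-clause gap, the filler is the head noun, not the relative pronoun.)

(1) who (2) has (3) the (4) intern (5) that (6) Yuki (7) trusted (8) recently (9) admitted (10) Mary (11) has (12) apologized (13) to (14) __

1

The marked gap is the object of the preposition "to" of "apologized".
Its filler is the fronted wh-phrase "who", at word 1.
(The other dependency links word 4 to a gap after word 7.)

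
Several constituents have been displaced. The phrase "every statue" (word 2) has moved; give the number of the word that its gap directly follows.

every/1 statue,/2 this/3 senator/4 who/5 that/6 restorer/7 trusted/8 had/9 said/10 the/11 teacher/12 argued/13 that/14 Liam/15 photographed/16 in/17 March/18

16

The displaced element is "every statue" (word 2).
It is linked across 2 clause boundaries (Ø → that).
It functions as the direct object of "photographed", so the gap sits immediately after word 16 ("photographed").
Base order: This senator who that restorer trusted had said the teacher argued that Liam photographed every statue in March.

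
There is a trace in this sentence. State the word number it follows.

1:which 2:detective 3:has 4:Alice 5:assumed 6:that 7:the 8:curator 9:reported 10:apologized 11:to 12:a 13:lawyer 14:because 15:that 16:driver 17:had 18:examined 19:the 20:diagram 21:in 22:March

9

The displaced element is "which detective" (word 2).
It is linked across 2 clause boundaries (that → Ø).
It functions as the subject of "apologized", so the gap sits immediately after word 9 ("reported").
Base order: Alice has assumed that the curator reported that which detective apologized to a lawyer because that driver had examined the diagram in March.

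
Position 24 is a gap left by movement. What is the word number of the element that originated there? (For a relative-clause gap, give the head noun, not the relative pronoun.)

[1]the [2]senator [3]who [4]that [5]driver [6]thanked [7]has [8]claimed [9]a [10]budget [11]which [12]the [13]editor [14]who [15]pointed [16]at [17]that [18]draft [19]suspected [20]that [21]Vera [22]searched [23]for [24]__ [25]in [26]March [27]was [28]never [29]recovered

10

The gap at 24 is the prepositional object of "searched", inside a relative clause.
The relative pronoun is "which" (word 11); it is bound by the head noun immediately before it.
Its filler is the head noun "budget", at word 10.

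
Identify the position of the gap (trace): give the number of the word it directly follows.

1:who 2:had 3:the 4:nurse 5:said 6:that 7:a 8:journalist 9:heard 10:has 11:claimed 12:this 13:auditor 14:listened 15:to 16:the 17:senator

9

The displaced element is "who" (word 1).
It is linked across 2 clause boundaries (that → Ø).
It functions as the subject of "claimed", so the gap sits immediately after word 9 ("heard").
Base order: The nurse had said that a journalist heard who has claimed this auditor listened to the senator.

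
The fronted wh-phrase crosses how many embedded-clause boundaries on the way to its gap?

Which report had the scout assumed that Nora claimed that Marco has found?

2

"which report" is extracted from the object of "found".
Boundaries crossed, outermost first: [that], [that] — 2 in total.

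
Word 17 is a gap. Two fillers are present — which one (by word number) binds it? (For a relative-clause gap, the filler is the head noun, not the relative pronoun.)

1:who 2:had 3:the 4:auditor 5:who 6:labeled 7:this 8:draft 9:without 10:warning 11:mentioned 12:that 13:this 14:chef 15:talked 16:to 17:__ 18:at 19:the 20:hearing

The marked gap is the object of the preposition "to" of "talked".
Its filler is the fronted wh-phrase "who", at word 1.
(The other dependency links word 4 to a gap after word 5.)

1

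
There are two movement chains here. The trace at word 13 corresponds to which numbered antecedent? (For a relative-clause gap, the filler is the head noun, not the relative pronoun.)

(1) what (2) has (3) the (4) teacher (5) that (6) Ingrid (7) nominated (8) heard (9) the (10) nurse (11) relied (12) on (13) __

The marked gap is the object of the preposition "on" of "relied".
Its filler is the fronted wh-phrase "what", at word 1.
(The other dependency links word 4 to a gap after word 7.)

1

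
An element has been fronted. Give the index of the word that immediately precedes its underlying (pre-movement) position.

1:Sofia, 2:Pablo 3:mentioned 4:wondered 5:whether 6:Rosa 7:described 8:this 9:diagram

3

The displaced element is "Sofia" (word 1).
It is linked across 1 clause boundary (Ø).
It functions as the subject of "wondered", so the gap sits immediately after word 3 ("mentioned").
Base order: Pablo mentioned Sofia wondered whether Rosa described this diagram.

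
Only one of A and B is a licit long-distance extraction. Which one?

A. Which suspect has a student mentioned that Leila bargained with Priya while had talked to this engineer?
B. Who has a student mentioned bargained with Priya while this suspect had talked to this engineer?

B

In A, the wh-phrase is extracted from inside an adjunct island (introduced by "while"), which blocks movement.
In B, the extraction path crosses only that-complement boundaries, which are transparent.
So B is grammatical.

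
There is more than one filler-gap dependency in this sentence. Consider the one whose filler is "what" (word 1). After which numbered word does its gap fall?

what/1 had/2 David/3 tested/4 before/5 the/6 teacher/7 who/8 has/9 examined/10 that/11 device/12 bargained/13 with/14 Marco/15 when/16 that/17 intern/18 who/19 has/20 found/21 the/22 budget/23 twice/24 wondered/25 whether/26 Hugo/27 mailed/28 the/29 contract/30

4

The displaced element is "what" (word 1).
It functions as the direct object of "tested", so the gap sits immediately after word 4 ("tested").
Base order: David had tested what before the teacher who has examined that device bargained with Marco when that intern who has found the budget twice wondered whether Hugo mailed the contract.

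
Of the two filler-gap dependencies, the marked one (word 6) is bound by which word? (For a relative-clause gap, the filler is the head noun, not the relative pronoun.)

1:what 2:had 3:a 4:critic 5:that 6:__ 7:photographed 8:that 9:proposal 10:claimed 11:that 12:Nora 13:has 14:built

4

The marked gap is inside the relative clause, the subject of "photographed".
Its filler is the head noun "critic" (via "that"), at word 4.
(The other dependency links word 1 to a gap after word 14.)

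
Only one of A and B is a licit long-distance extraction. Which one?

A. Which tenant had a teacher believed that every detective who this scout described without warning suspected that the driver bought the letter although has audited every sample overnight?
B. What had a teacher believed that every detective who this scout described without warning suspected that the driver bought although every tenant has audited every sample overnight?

B

In A, the wh-phrase is extracted from inside an adjunct island (introduced by "although"), which blocks movement.
In B, the extraction path crosses only that-complement boundaries, which are transparent.
So B is grammatical.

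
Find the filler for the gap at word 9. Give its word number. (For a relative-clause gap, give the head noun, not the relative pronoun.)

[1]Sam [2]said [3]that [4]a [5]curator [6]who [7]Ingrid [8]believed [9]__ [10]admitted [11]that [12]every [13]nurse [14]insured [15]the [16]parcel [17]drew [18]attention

The gap at 9 is the subject of "admitted", inside a relative clause.
The relative pronoun is "who" (word 6); it is bound by the head noun immediately before it.
Its filler is the head noun "curator", at word 5.

5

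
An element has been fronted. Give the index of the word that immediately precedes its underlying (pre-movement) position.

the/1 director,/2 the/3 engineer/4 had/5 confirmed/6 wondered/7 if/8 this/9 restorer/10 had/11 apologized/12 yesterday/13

The displaced element is "the director" (word 2).
It is linked across 1 clause boundary (Ø).
It functions as the subject of "wondered", so the gap sits immediately after word 6 ("confirmed").
Base order: The engineer had confirmed that the director wondered if this restorer had apologized yesterday.

6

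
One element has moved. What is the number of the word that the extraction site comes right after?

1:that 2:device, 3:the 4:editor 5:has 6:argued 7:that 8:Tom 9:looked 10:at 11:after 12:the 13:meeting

10

The displaced element is "that device" (word 2).
It is linked across 1 clause boundary (that).
It functions as the object of the preposition "at" of "looked", so the gap sits immediately after word 10 ("at").
Base order: The editor has argued that Tom looked at that device after the meeting.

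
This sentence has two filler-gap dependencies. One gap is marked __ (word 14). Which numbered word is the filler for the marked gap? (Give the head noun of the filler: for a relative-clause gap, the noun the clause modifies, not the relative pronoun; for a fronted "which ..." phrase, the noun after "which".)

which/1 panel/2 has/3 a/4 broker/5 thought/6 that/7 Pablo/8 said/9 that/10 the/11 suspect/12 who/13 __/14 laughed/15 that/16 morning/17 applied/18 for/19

12

The marked gap is inside the relative clause, the subject of "laughed".
Its filler is the head noun "suspect" (via "who"), at word 12.
(The other dependency links word 2 to a gap after word 19.)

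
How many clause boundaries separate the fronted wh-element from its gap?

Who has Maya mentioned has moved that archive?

1

"who" is extracted from the subject of "moved".
Boundaries crossed, outermost first: [Ø] — 1 in total.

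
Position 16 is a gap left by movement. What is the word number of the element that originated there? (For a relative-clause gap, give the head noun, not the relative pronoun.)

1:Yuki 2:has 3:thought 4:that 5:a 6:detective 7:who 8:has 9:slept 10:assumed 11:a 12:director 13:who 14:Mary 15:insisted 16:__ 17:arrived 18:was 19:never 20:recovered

The gap at 16 is the subject of "arrived", inside a relative clause.
The relative pronoun is "who" (word 13); it is bound by the head noun immediately before it.
Its filler is the head noun "director", at word 12.

12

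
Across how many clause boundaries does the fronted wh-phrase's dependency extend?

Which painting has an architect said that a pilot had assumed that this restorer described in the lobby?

2

"which painting" is extracted from the object of "described".
Boundaries crossed, outermost first: [that], [that] — 2 in total.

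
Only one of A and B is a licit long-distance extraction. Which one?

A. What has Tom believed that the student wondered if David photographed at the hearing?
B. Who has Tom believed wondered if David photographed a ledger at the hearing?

In A, the wh-phrase is extracted from inside a wh-island (introduced by "if"), which blocks movement.
In B, the extraction path crosses only that-complement boundaries, which are transparent.
So B is grammatical.

B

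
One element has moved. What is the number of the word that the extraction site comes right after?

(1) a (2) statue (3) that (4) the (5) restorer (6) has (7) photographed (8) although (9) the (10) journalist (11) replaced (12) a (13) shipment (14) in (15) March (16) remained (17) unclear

The displaced element is "a statue" (word 2).
It functions as the direct object of "photographed", so the gap sits immediately after word 7 ("photographed").
Base order: The restorer has photographed a statue although the journalist replaced a shipment in March.

7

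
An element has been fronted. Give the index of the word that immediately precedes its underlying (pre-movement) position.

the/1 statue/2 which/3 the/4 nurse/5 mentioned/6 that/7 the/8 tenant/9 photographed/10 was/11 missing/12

The displaced element is "the statue" (word 2).
It is linked across 1 clause boundary (that).
It functions as the direct object of "photographed", so the gap sits immediately after word 10 ("photographed").
Base order: The nurse mentioned that the tenant photographed the statue.

10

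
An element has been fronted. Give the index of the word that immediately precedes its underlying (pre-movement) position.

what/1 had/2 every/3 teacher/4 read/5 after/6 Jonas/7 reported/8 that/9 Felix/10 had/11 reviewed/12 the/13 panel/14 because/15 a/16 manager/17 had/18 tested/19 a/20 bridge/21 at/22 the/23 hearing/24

The displaced element is "what" (word 1).
It functions as the direct object of "read", so the gap sits immediately after word 5 ("read").
Base order: Every teacher had read what after Jonas reported that Felix had reviewed the panel because a manager had tested a bridge at the hearing.

5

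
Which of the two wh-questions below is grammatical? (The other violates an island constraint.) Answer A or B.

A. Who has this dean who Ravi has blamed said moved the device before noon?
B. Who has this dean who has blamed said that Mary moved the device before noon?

A

In B, the wh-phrase is extracted from inside a complex-NP island (relative clause) (introduced by "who"), which blocks movement.
In A, the extraction path crosses only that-complement boundaries, which are transparent.
So A is grammatical.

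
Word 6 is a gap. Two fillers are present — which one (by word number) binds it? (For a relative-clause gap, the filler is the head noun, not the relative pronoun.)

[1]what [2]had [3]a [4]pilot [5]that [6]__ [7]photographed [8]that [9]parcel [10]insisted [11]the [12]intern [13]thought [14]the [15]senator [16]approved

4

The marked gap is inside the relative clause, the subject of "photographed".
Its filler is the head noun "pilot" (via "that"), at word 4.
(The other dependency links word 1 to a gap after word 16.)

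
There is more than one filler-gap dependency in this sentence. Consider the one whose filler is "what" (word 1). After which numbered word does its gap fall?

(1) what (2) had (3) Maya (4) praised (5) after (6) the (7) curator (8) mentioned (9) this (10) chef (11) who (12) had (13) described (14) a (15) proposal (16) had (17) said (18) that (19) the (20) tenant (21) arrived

The displaced element is "what" (word 1).
It functions as the direct object of "praised", so the gap sits immediately after word 4 ("praised").
Base order: Maya had praised what after the curator mentioned this chef who had described a proposal had said that the tenant arrived.

4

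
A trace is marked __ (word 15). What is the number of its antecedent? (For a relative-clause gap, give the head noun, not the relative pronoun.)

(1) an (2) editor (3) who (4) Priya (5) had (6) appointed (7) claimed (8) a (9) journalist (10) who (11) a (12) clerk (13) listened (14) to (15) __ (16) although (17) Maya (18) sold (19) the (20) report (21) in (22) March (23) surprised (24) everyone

The gap at 15 is the prepositional object of "listened", inside a relative clause.
The relative pronoun is "who" (word 10); it is bound by the head noun immediately before it.
Its filler is the head noun "journalist", at word 9.

9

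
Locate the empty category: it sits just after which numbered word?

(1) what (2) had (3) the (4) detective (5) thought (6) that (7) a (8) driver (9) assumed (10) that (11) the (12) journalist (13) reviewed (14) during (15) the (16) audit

The displaced element is "what" (word 1).
It is linked across 2 clause boundaries (that → that).
It functions as the direct object of "reviewed", so the gap sits immediately after word 13 ("reviewed").
Base order: The detective had thought that a driver assumed that the journalist reviewed what during the audit.

13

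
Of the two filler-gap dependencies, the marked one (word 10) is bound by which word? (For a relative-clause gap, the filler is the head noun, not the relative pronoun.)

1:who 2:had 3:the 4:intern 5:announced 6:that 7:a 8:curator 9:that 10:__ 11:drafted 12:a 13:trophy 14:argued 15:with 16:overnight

8

The marked gap is inside the relative clause, the subject of "drafted".
Its filler is the head noun "curator" (via "that"), at word 8.
(The other dependency links word 1 to a gap after word 15.)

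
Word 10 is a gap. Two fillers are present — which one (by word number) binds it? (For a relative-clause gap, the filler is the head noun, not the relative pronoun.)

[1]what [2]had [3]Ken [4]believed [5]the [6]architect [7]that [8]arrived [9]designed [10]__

The marked gap is the direct object of "designed".
Its filler is the fronted wh-phrase "what", at word 1.
(The other dependency links word 6 to a gap after word 7.)

1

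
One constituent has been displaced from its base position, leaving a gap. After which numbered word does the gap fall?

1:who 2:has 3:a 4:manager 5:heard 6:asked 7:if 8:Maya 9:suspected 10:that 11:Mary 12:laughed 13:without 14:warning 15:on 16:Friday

The displaced element is "who" (word 1).
It is linked across 1 clause boundary (Ø).
It functions as the subject of "asked", so the gap sits immediately after word 5 ("heard").
Base order: A manager has heard that who asked if Maya suspected that Mary laughed without warning on Friday.

5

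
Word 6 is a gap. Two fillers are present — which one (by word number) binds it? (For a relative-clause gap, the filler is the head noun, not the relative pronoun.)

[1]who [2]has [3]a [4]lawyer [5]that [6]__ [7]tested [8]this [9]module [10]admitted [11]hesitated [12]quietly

4

The marked gap is inside the relative clause, the subject of "tested".
Its filler is the head noun "lawyer" (via "that"), at word 4.
(The other dependency links word 1 to a gap after word 10.)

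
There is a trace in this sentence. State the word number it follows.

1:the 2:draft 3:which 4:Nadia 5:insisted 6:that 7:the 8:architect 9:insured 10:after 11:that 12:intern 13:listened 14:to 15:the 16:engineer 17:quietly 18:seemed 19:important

9

The displaced element is "the draft" (word 2).
It is linked across 1 clause boundary (that).
It functions as the direct object of "insured", so the gap sits immediately after word 9 ("insured").
Base order: Nadia insisted that the architect insured the draft after that intern listened to the engineer quietly.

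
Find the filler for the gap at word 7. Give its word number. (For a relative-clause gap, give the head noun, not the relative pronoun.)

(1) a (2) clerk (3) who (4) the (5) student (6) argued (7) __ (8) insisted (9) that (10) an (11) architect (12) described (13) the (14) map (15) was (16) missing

The gap at 7 is the subject of "insisted", inside a relative clause.
The relative pronoun is "who" (word 3); it is bound by the head noun immediately before it.
Its filler is the head noun "clerk", at word 2.

2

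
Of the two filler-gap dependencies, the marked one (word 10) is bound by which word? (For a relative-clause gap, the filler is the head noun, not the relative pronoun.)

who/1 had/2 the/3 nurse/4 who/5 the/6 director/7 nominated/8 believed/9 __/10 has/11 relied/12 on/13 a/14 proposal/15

The marked gap is the subject of "relied".
Its filler is the fronted wh-phrase "who", at word 1.
(The other dependency links word 4 to a gap after word 8.)

1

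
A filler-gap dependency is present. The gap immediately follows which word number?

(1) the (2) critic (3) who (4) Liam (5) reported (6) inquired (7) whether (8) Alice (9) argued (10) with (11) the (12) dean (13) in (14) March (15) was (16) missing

The displaced element is "the critic" (word 2).
It is linked across 1 clause boundary (Ø).
It functions as the subject of "inquired", so the gap sits immediately after word 5 ("reported").
Base order: Liam reported that the critic inquired whether Alice argued with the dean in March.

5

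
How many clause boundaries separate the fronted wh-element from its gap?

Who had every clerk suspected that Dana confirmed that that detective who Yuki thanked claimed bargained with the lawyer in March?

"who" is extracted from the subject of "bargained".
Boundaries crossed, outermost first: [that], [that], [Ø] — 3 in total.

3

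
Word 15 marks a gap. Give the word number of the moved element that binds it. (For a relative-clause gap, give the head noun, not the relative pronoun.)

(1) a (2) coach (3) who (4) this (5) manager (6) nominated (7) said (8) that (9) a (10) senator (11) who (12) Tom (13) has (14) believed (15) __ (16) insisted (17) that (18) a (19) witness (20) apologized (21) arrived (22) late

10

The gap at 15 is the subject of "insisted", inside a relative clause.
The relative pronoun is "who" (word 11); it is bound by the head noun immediately before it.
Its filler is the head noun "senator", at word 10.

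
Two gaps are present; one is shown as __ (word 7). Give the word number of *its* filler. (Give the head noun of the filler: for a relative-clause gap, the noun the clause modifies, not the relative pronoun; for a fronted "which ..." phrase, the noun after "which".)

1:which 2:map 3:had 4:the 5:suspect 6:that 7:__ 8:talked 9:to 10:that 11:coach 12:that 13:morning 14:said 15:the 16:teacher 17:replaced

The marked gap is inside the relative clause, the subject of "talked".
Its filler is the head noun "suspect" (via "that"), at word 5.
(The other dependency links word 2 to a gap after word 17.)

5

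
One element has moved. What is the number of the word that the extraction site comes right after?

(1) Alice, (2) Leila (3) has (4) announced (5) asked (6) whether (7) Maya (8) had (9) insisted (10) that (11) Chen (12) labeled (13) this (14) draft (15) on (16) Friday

The displaced element is "Alice" (word 1).
It is linked across 1 clause boundary (Ø).
It functions as the subject of "asked", so the gap sits immediately after word 4 ("announced").
Base order: Leila has announced Alice asked whether Maya had insisted that Chen labeled this draft on Friday.

4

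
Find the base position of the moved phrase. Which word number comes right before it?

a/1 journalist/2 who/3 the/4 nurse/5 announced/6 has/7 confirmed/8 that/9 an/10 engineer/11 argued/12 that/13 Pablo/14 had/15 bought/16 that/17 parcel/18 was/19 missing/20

6

The displaced element is "a journalist" (word 2).
It is linked across 1 clause boundary (Ø).
It functions as the subject of "confirmed", so the gap sits immediately after word 6 ("announced").
Base order: The nurse announced that a journalist has confirmed that an engineer argued that Pablo had bought that parcel.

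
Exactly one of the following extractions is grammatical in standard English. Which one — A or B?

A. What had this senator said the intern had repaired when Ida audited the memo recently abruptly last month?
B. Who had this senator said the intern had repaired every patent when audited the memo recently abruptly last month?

A

In B, the wh-phrase is extracted from inside an adjunct island (introduced by "when"), which blocks movement.
In A, the extraction path crosses only that-complement boundaries, which are transparent.
So A is grammatical.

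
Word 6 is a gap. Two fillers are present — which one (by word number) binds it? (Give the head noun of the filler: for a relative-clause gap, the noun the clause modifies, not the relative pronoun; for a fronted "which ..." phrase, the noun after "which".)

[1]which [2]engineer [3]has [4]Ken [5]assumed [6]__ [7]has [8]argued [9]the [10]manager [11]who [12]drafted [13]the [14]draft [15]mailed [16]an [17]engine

The marked gap is the subject of "argued".
Its filler is the fronted wh-phrase "which engineer", at word 2.
(The other dependency links word 10 to a gap after word 11.)

2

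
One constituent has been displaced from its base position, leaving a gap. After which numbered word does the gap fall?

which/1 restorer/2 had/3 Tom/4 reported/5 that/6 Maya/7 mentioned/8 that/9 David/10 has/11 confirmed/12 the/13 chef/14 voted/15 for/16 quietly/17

16

The displaced element is "which restorer" (word 2).
It is linked across 3 clause boundaries (that → that → Ø).
It functions as the object of the preposition "for" of "voted", so the gap sits immediately after word 16 ("for").
Base order: Tom had reported that Maya mentioned that David has confirmed the chef voted for which restorer quietly.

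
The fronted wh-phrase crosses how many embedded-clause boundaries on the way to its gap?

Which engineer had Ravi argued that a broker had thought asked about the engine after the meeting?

2

"which engineer" is extracted from the subject of "asked".
Boundaries crossed, outermost first: [that], [Ø] — 2 in total.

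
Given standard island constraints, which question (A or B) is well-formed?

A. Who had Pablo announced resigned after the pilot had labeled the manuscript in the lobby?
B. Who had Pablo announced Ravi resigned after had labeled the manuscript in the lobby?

A

In B, the wh-phrase is extracted from inside an adjunct island (introduced by "after"), which blocks movement.
In A, the extraction path crosses only that-complement boundaries, which are transparent.
So A is grammatical.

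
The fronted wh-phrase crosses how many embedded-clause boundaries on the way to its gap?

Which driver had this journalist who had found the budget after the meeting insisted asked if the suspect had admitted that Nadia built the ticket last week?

"which driver" is extracted from the subject of "asked".
Boundaries crossed, outermost first: [Ø] — 1 in total.

1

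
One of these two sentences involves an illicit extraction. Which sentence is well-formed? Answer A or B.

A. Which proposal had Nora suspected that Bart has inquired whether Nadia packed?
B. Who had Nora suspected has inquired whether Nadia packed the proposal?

In A, the wh-phrase is extracted from inside a wh-island (introduced by "whether"), which blocks movement.
In B, the extraction path crosses only that-complement boundaries, which are transparent.
So B is grammatical.

B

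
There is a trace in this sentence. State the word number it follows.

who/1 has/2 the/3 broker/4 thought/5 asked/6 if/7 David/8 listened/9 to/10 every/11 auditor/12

The displaced element is "who" (word 1).
It is linked across 1 clause boundary (Ø).
It functions as the subject of "asked", so the gap sits immediately after word 5 ("thought").
Base order: The broker has thought that who asked if David listened to every auditor.

5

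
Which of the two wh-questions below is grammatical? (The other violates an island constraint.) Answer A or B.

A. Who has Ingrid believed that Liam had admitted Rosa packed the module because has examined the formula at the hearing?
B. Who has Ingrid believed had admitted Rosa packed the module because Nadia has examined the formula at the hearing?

In A, the wh-phrase is extracted from inside an adjunct island (introduced by "because"), which blocks movement.
In B, the extraction path crosses only that-complement boundaries, which are transparent.
So B is grammatical.

B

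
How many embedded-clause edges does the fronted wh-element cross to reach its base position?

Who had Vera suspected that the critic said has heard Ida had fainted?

2

"who" is extracted from the subject of "heard".
Boundaries crossed, outermost first: [that], [Ø] — 2 in total.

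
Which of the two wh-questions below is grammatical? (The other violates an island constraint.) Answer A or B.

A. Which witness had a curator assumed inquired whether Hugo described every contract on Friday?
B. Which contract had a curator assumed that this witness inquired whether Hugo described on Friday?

A

In B, the wh-phrase is extracted from inside a wh-island (introduced by "whether"), which blocks movement.
In A, the extraction path crosses only that-complement boundaries, which are transparent.
So A is grammatical.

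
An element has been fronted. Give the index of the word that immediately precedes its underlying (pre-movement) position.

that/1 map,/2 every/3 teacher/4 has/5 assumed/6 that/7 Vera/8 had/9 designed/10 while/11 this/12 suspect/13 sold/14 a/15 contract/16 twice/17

10

The displaced element is "that map" (word 2).
It is linked across 1 clause boundary (that).
It functions as the direct object of "designed", so the gap sits immediately after word 10 ("designed").
Base order: Every teacher has assumed that Vera had designed that map while this suspect sold a contract twice.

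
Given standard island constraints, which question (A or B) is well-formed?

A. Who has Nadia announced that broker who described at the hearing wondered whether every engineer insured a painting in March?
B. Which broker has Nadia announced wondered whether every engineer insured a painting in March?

In A, the wh-phrase is extracted from inside a complex-NP island (relative clause) (introduced by "who"), which blocks movement.
In B, the extraction path crosses only that-complement boundaries, which are transparent.
So B is grammatical.

B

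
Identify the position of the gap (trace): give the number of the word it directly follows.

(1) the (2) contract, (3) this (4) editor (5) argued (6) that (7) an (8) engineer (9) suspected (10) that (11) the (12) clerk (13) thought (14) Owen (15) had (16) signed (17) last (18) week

16

The displaced element is "the contract" (word 2).
It is linked across 3 clause boundaries (that → that → Ø).
It functions as the direct object of "signed", so the gap sits immediately after word 16 ("signed").
Base order: This editor argued that an engineer suspected that the clerk thought Owen had signed the contract last week.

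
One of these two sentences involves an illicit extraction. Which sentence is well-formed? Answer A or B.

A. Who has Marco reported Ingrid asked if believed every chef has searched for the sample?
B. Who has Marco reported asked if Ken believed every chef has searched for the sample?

B

In A, the wh-phrase is extracted from inside a wh-island (introduced by "if"), which blocks movement.
In B, the extraction path crosses only that-complement boundaries, which are transparent.
So B is grammatical.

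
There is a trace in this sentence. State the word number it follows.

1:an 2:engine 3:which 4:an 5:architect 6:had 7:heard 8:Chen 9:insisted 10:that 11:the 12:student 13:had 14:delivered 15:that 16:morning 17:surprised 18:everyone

The displaced element is "an engine" (word 2).
It is linked across 2 clause boundaries (Ø → that).
It functions as the direct object of "delivered", so the gap sits immediately after word 14 ("delivered").
Base order: An architect had heard Chen insisted that the student had delivered an engine that morning.

14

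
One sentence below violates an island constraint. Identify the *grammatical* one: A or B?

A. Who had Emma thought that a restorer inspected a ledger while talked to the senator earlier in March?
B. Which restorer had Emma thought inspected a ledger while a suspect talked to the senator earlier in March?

B

In A, the wh-phrase is extracted from inside an adjunct island (introduced by "while"), which blocks movement.
In B, the extraction path crosses only that-complement boundaries, which are transparent.
So B is grammatical.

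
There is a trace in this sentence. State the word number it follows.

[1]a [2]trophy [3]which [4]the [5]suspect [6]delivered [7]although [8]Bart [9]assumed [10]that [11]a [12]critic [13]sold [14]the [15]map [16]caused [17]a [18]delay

The displaced element is "a trophy" (word 2).
It functions as the direct object of "delivered", so the gap sits immediately after word 6 ("delivered").
Base order: The suspect delivered a trophy although Bart assumed that a critic sold the map.

6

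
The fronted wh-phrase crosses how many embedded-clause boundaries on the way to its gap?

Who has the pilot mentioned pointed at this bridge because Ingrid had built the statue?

"who" is extracted from the subject of "pointed".
Boundaries crossed, outermost first: [Ø] — 1 in total.

1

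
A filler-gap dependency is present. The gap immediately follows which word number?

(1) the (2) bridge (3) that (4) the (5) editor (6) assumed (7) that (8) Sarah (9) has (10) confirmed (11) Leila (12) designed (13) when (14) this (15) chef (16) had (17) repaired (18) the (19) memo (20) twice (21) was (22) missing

12

The displaced element is "the bridge" (word 2).
It is linked across 2 clause boundaries (that → Ø).
It functions as the direct object of "designed", so the gap sits immediately after word 12 ("designed").
Base order: The editor assumed that Sarah has confirmed Leila designed the bridge when this chef had repaired the memo twice.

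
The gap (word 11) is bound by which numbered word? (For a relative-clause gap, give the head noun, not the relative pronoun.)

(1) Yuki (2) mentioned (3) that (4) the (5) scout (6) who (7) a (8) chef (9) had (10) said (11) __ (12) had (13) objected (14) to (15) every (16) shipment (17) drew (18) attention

5

The gap at 11 is the subject of "objected", inside a relative clause.
The relative pronoun is "who" (word 6); it is bound by the head noun immediately before it.
Its filler is the head noun "scout", at word 5.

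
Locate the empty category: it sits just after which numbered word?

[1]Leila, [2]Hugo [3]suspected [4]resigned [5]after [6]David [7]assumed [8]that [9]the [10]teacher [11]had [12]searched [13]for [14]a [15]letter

3

The displaced element is "Leila" (word 1).
It is linked across 1 clause boundary (Ø).
It functions as the subject of "resigned", so the gap sits immediately after word 3 ("suspected").
Base order: Hugo suspected that Leila resigned after David assumed that the teacher had searched for a letter.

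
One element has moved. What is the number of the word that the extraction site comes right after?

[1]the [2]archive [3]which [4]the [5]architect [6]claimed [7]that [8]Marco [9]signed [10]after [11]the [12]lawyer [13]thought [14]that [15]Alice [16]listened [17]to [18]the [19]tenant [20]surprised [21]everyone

9

The displaced element is "the archive" (word 2).
It is linked across 1 clause boundary (that).
It functions as the direct object of "signed", so the gap sits immediately after word 9 ("signed").
Base order: The architect claimed that Marco signed the archive after the lawyer thought that Alice listened to the tenant.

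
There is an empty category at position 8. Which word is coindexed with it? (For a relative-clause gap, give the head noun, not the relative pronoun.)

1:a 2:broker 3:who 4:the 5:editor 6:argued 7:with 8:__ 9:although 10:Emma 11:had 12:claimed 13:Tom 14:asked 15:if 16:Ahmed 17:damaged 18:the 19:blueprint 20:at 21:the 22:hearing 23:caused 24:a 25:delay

2

The gap at 8 is the prepositional object of "argued", inside a relative clause.
The relative pronoun is "who" (word 3); it is bound by the head noun immediately before it.
Its filler is the head noun "broker", at word 2.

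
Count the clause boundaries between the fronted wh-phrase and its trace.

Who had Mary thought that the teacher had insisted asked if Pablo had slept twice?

2

"who" is extracted from the subject of "asked".
Boundaries crossed, outermost first: [that], [Ø] — 2 in total.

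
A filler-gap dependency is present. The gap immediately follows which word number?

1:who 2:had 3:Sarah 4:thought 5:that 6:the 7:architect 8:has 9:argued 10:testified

The displaced element is "who" (word 1).
It is linked across 2 clause boundaries (that → Ø).
It functions as the subject of "testified", so the gap sits immediately after word 9 ("argued").
Base order: Sarah had thought that the architect has argued who testified.

9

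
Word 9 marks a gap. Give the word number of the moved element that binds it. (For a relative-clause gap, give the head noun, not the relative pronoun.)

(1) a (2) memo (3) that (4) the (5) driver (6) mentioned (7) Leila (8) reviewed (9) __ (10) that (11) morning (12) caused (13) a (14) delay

2

The gap at 9 is the object of "reviewed", inside a relative clause.
The relative pronoun is "that" (word 3); it is bound by the head noun immediately before it.
Its filler is the head noun "memo", at word 2.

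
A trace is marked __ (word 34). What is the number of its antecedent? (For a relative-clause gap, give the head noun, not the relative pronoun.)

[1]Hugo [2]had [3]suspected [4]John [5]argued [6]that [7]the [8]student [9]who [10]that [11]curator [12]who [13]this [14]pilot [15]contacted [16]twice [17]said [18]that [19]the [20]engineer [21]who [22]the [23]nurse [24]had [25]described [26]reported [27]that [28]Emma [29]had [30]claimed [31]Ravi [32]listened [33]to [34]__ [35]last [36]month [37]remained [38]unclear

8

The gap at 34 is the prepositional object of "listened", inside a relative clause.
The relative pronoun is "who" (word 9); it is bound by the head noun immediately before it.
Its filler is the head noun "student", at word 8.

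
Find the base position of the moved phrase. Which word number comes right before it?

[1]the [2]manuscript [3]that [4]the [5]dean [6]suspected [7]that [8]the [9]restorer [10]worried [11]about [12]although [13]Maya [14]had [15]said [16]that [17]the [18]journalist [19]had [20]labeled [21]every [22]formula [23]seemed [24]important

11

The displaced element is "the manuscript" (word 2).
It is linked across 1 clause boundary (that).
It functions as the object of the preposition "about" of "worried", so the gap sits immediately after word 11 ("about").
Base order: The dean suspected that the restorer worried about the manuscript although Maya had said that the journalist had labeled every formula.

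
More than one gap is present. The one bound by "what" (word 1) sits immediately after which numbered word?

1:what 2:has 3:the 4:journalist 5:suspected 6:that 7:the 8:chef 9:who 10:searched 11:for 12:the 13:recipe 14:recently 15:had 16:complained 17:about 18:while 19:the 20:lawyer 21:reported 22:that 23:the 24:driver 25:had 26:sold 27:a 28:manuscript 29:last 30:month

17

The displaced element is "what" (word 1).
It is linked across 1 clause boundary (that).
It functions as the object of the preposition "about" of "complained", so the gap sits immediately after word 17 ("about").
Base order: The journalist has suspected that the chef who searched for the recipe recently had complained about what while the lawyer reported that the driver had sold a manuscript last month.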